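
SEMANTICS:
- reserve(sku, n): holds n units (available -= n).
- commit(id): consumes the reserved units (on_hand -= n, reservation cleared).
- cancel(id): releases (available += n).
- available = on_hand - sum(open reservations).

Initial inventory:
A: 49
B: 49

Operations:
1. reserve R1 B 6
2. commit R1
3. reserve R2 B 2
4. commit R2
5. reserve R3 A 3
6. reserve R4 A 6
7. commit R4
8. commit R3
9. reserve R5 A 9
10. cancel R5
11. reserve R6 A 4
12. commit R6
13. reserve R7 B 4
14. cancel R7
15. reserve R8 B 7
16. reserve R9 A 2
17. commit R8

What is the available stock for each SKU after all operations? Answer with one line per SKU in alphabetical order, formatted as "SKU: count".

Answer: A: 34
B: 34

Derivation:
Step 1: reserve R1 B 6 -> on_hand[A=49 B=49] avail[A=49 B=43] open={R1}
Step 2: commit R1 -> on_hand[A=49 B=43] avail[A=49 B=43] open={}
Step 3: reserve R2 B 2 -> on_hand[A=49 B=43] avail[A=49 B=41] open={R2}
Step 4: commit R2 -> on_hand[A=49 B=41] avail[A=49 B=41] open={}
Step 5: reserve R3 A 3 -> on_hand[A=49 B=41] avail[A=46 B=41] open={R3}
Step 6: reserve R4 A 6 -> on_hand[A=49 B=41] avail[A=40 B=41] open={R3,R4}
Step 7: commit R4 -> on_hand[A=43 B=41] avail[A=40 B=41] open={R3}
Step 8: commit R3 -> on_hand[A=40 B=41] avail[A=40 B=41] open={}
Step 9: reserve R5 A 9 -> on_hand[A=40 B=41] avail[A=31 B=41] open={R5}
Step 10: cancel R5 -> on_hand[A=40 B=41] avail[A=40 B=41] open={}
Step 11: reserve R6 A 4 -> on_hand[A=40 B=41] avail[A=36 B=41] open={R6}
Step 12: commit R6 -> on_hand[A=36 B=41] avail[A=36 B=41] open={}
Step 13: reserve R7 B 4 -> on_hand[A=36 B=41] avail[A=36 B=37] open={R7}
Step 14: cancel R7 -> on_hand[A=36 B=41] avail[A=36 B=41] open={}
Step 15: reserve R8 B 7 -> on_hand[A=36 B=41] avail[A=36 B=34] open={R8}
Step 16: reserve R9 A 2 -> on_hand[A=36 B=41] avail[A=34 B=34] open={R8,R9}
Step 17: commit R8 -> on_hand[A=36 B=34] avail[A=34 B=34] open={R9}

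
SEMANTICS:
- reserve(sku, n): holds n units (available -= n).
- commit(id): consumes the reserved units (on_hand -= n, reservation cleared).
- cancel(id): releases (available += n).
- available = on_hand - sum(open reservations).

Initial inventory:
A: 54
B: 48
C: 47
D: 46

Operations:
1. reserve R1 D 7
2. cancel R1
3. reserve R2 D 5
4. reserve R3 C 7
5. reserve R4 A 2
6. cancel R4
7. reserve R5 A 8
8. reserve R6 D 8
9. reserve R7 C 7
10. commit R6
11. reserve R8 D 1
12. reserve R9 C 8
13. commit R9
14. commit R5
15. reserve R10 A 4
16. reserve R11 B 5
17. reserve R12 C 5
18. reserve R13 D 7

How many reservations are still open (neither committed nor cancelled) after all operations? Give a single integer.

Answer: 8

Derivation:
Step 1: reserve R1 D 7 -> on_hand[A=54 B=48 C=47 D=46] avail[A=54 B=48 C=47 D=39] open={R1}
Step 2: cancel R1 -> on_hand[A=54 B=48 C=47 D=46] avail[A=54 B=48 C=47 D=46] open={}
Step 3: reserve R2 D 5 -> on_hand[A=54 B=48 C=47 D=46] avail[A=54 B=48 C=47 D=41] open={R2}
Step 4: reserve R3 C 7 -> on_hand[A=54 B=48 C=47 D=46] avail[A=54 B=48 C=40 D=41] open={R2,R3}
Step 5: reserve R4 A 2 -> on_hand[A=54 B=48 C=47 D=46] avail[A=52 B=48 C=40 D=41] open={R2,R3,R4}
Step 6: cancel R4 -> on_hand[A=54 B=48 C=47 D=46] avail[A=54 B=48 C=40 D=41] open={R2,R3}
Step 7: reserve R5 A 8 -> on_hand[A=54 B=48 C=47 D=46] avail[A=46 B=48 C=40 D=41] open={R2,R3,R5}
Step 8: reserve R6 D 8 -> on_hand[A=54 B=48 C=47 D=46] avail[A=46 B=48 C=40 D=33] open={R2,R3,R5,R6}
Step 9: reserve R7 C 7 -> on_hand[A=54 B=48 C=47 D=46] avail[A=46 B=48 C=33 D=33] open={R2,R3,R5,R6,R7}
Step 10: commit R6 -> on_hand[A=54 B=48 C=47 D=38] avail[A=46 B=48 C=33 D=33] open={R2,R3,R5,R7}
Step 11: reserve R8 D 1 -> on_hand[A=54 B=48 C=47 D=38] avail[A=46 B=48 C=33 D=32] open={R2,R3,R5,R7,R8}
Step 12: reserve R9 C 8 -> on_hand[A=54 B=48 C=47 D=38] avail[A=46 B=48 C=25 D=32] open={R2,R3,R5,R7,R8,R9}
Step 13: commit R9 -> on_hand[A=54 B=48 C=39 D=38] avail[A=46 B=48 C=25 D=32] open={R2,R3,R5,R7,R8}
Step 14: commit R5 -> on_hand[A=46 B=48 C=39 D=38] avail[A=46 B=48 C=25 D=32] open={R2,R3,R7,R8}
Step 15: reserve R10 A 4 -> on_hand[A=46 B=48 C=39 D=38] avail[A=42 B=48 C=25 D=32] open={R10,R2,R3,R7,R8}
Step 16: reserve R11 B 5 -> on_hand[A=46 B=48 C=39 D=38] avail[A=42 B=43 C=25 D=32] open={R10,R11,R2,R3,R7,R8}
Step 17: reserve R12 C 5 -> on_hand[A=46 B=48 C=39 D=38] avail[A=42 B=43 C=20 D=32] open={R10,R11,R12,R2,R3,R7,R8}
Step 18: reserve R13 D 7 -> on_hand[A=46 B=48 C=39 D=38] avail[A=42 B=43 C=20 D=25] open={R10,R11,R12,R13,R2,R3,R7,R8}
Open reservations: ['R10', 'R11', 'R12', 'R13', 'R2', 'R3', 'R7', 'R8'] -> 8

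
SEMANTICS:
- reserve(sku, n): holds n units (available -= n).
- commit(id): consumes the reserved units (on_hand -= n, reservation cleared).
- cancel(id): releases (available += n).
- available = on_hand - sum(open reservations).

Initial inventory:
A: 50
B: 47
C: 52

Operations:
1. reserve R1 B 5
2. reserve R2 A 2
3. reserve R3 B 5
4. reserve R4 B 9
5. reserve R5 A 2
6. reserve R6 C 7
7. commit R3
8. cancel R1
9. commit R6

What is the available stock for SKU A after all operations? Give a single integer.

Answer: 46

Derivation:
Step 1: reserve R1 B 5 -> on_hand[A=50 B=47 C=52] avail[A=50 B=42 C=52] open={R1}
Step 2: reserve R2 A 2 -> on_hand[A=50 B=47 C=52] avail[A=48 B=42 C=52] open={R1,R2}
Step 3: reserve R3 B 5 -> on_hand[A=50 B=47 C=52] avail[A=48 B=37 C=52] open={R1,R2,R3}
Step 4: reserve R4 B 9 -> on_hand[A=50 B=47 C=52] avail[A=48 B=28 C=52] open={R1,R2,R3,R4}
Step 5: reserve R5 A 2 -> on_hand[A=50 B=47 C=52] avail[A=46 B=28 C=52] open={R1,R2,R3,R4,R5}
Step 6: reserve R6 C 7 -> on_hand[A=50 B=47 C=52] avail[A=46 B=28 C=45] open={R1,R2,R3,R4,R5,R6}
Step 7: commit R3 -> on_hand[A=50 B=42 C=52] avail[A=46 B=28 C=45] open={R1,R2,R4,R5,R6}
Step 8: cancel R1 -> on_hand[A=50 B=42 C=52] avail[A=46 B=33 C=45] open={R2,R4,R5,R6}
Step 9: commit R6 -> on_hand[A=50 B=42 C=45] avail[A=46 B=33 C=45] open={R2,R4,R5}
Final available[A] = 46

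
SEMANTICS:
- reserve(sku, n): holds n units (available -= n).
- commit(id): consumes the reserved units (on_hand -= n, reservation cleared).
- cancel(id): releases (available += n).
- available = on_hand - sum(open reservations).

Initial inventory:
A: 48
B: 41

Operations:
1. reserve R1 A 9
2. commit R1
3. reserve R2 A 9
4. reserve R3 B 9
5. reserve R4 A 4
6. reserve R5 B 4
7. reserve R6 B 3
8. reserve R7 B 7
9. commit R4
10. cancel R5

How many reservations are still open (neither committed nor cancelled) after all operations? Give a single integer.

Step 1: reserve R1 A 9 -> on_hand[A=48 B=41] avail[A=39 B=41] open={R1}
Step 2: commit R1 -> on_hand[A=39 B=41] avail[A=39 B=41] open={}
Step 3: reserve R2 A 9 -> on_hand[A=39 B=41] avail[A=30 B=41] open={R2}
Step 4: reserve R3 B 9 -> on_hand[A=39 B=41] avail[A=30 B=32] open={R2,R3}
Step 5: reserve R4 A 4 -> on_hand[A=39 B=41] avail[A=26 B=32] open={R2,R3,R4}
Step 6: reserve R5 B 4 -> on_hand[A=39 B=41] avail[A=26 B=28] open={R2,R3,R4,R5}
Step 7: reserve R6 B 3 -> on_hand[A=39 B=41] avail[A=26 B=25] open={R2,R3,R4,R5,R6}
Step 8: reserve R7 B 7 -> on_hand[A=39 B=41] avail[A=26 B=18] open={R2,R3,R4,R5,R6,R7}
Step 9: commit R4 -> on_hand[A=35 B=41] avail[A=26 B=18] open={R2,R3,R5,R6,R7}
Step 10: cancel R5 -> on_hand[A=35 B=41] avail[A=26 B=22] open={R2,R3,R6,R7}
Open reservations: ['R2', 'R3', 'R6', 'R7'] -> 4

Answer: 4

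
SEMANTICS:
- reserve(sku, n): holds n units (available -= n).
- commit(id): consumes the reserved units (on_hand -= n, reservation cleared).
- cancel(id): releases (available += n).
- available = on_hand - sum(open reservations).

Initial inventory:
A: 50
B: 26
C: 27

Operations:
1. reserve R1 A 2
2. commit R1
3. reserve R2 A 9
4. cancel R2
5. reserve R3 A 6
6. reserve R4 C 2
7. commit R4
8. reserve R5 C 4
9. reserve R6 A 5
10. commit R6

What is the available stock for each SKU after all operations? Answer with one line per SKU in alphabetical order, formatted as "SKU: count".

Answer: A: 37
B: 26
C: 21

Derivation:
Step 1: reserve R1 A 2 -> on_hand[A=50 B=26 C=27] avail[A=48 B=26 C=27] open={R1}
Step 2: commit R1 -> on_hand[A=48 B=26 C=27] avail[A=48 B=26 C=27] open={}
Step 3: reserve R2 A 9 -> on_hand[A=48 B=26 C=27] avail[A=39 B=26 C=27] open={R2}
Step 4: cancel R2 -> on_hand[A=48 B=26 C=27] avail[A=48 B=26 C=27] open={}
Step 5: reserve R3 A 6 -> on_hand[A=48 B=26 C=27] avail[A=42 B=26 C=27] open={R3}
Step 6: reserve R4 C 2 -> on_hand[A=48 B=26 C=27] avail[A=42 B=26 C=25] open={R3,R4}
Step 7: commit R4 -> on_hand[A=48 B=26 C=25] avail[A=42 B=26 C=25] open={R3}
Step 8: reserve R5 C 4 -> on_hand[A=48 B=26 C=25] avail[A=42 B=26 C=21] open={R3,R5}
Step 9: reserve R6 A 5 -> on_hand[A=48 B=26 C=25] avail[A=37 B=26 C=21] open={R3,R5,R6}
Step 10: commit R6 -> on_hand[A=43 B=26 C=25] avail[A=37 B=26 C=21] open={R3,R5}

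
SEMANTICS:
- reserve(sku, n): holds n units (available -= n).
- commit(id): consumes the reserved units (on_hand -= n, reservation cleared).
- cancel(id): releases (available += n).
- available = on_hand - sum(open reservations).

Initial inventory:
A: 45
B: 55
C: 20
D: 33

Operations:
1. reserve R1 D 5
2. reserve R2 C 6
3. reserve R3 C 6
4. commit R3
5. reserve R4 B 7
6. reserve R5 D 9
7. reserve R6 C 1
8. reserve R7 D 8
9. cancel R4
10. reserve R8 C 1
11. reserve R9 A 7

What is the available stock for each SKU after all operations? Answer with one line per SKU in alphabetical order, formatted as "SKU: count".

Answer: A: 38
B: 55
C: 6
D: 11

Derivation:
Step 1: reserve R1 D 5 -> on_hand[A=45 B=55 C=20 D=33] avail[A=45 B=55 C=20 D=28] open={R1}
Step 2: reserve R2 C 6 -> on_hand[A=45 B=55 C=20 D=33] avail[A=45 B=55 C=14 D=28] open={R1,R2}
Step 3: reserve R3 C 6 -> on_hand[A=45 B=55 C=20 D=33] avail[A=45 B=55 C=8 D=28] open={R1,R2,R3}
Step 4: commit R3 -> on_hand[A=45 B=55 C=14 D=33] avail[A=45 B=55 C=8 D=28] open={R1,R2}
Step 5: reserve R4 B 7 -> on_hand[A=45 B=55 C=14 D=33] avail[A=45 B=48 C=8 D=28] open={R1,R2,R4}
Step 6: reserve R5 D 9 -> on_hand[A=45 B=55 C=14 D=33] avail[A=45 B=48 C=8 D=19] open={R1,R2,R4,R5}
Step 7: reserve R6 C 1 -> on_hand[A=45 B=55 C=14 D=33] avail[A=45 B=48 C=7 D=19] open={R1,R2,R4,R5,R6}
Step 8: reserve R7 D 8 -> on_hand[A=45 B=55 C=14 D=33] avail[A=45 B=48 C=7 D=11] open={R1,R2,R4,R5,R6,R7}
Step 9: cancel R4 -> on_hand[A=45 B=55 C=14 D=33] avail[A=45 B=55 C=7 D=11] open={R1,R2,R5,R6,R7}
Step 10: reserve R8 C 1 -> on_hand[A=45 B=55 C=14 D=33] avail[A=45 B=55 C=6 D=11] open={R1,R2,R5,R6,R7,R8}
Step 11: reserve R9 A 7 -> on_hand[A=45 B=55 C=14 D=33] avail[A=38 B=55 C=6 D=11] open={R1,R2,R5,R6,R7,R8,R9}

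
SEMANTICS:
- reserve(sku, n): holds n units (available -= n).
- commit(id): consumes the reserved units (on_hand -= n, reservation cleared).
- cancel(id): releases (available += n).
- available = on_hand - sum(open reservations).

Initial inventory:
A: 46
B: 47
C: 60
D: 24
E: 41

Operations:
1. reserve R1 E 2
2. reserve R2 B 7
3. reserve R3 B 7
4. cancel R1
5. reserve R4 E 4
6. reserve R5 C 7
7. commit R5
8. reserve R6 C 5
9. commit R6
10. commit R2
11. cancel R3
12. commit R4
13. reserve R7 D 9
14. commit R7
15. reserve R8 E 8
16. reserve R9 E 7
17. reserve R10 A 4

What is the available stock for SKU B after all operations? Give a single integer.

Step 1: reserve R1 E 2 -> on_hand[A=46 B=47 C=60 D=24 E=41] avail[A=46 B=47 C=60 D=24 E=39] open={R1}
Step 2: reserve R2 B 7 -> on_hand[A=46 B=47 C=60 D=24 E=41] avail[A=46 B=40 C=60 D=24 E=39] open={R1,R2}
Step 3: reserve R3 B 7 -> on_hand[A=46 B=47 C=60 D=24 E=41] avail[A=46 B=33 C=60 D=24 E=39] open={R1,R2,R3}
Step 4: cancel R1 -> on_hand[A=46 B=47 C=60 D=24 E=41] avail[A=46 B=33 C=60 D=24 E=41] open={R2,R3}
Step 5: reserve R4 E 4 -> on_hand[A=46 B=47 C=60 D=24 E=41] avail[A=46 B=33 C=60 D=24 E=37] open={R2,R3,R4}
Step 6: reserve R5 C 7 -> on_hand[A=46 B=47 C=60 D=24 E=41] avail[A=46 B=33 C=53 D=24 E=37] open={R2,R3,R4,R5}
Step 7: commit R5 -> on_hand[A=46 B=47 C=53 D=24 E=41] avail[A=46 B=33 C=53 D=24 E=37] open={R2,R3,R4}
Step 8: reserve R6 C 5 -> on_hand[A=46 B=47 C=53 D=24 E=41] avail[A=46 B=33 C=48 D=24 E=37] open={R2,R3,R4,R6}
Step 9: commit R6 -> on_hand[A=46 B=47 C=48 D=24 E=41] avail[A=46 B=33 C=48 D=24 E=37] open={R2,R3,R4}
Step 10: commit R2 -> on_hand[A=46 B=40 C=48 D=24 E=41] avail[A=46 B=33 C=48 D=24 E=37] open={R3,R4}
Step 11: cancel R3 -> on_hand[A=46 B=40 C=48 D=24 E=41] avail[A=46 B=40 C=48 D=24 E=37] open={R4}
Step 12: commit R4 -> on_hand[A=46 B=40 C=48 D=24 E=37] avail[A=46 B=40 C=48 D=24 E=37] open={}
Step 13: reserve R7 D 9 -> on_hand[A=46 B=40 C=48 D=24 E=37] avail[A=46 B=40 C=48 D=15 E=37] open={R7}
Step 14: commit R7 -> on_hand[A=46 B=40 C=48 D=15 E=37] avail[A=46 B=40 C=48 D=15 E=37] open={}
Step 15: reserve R8 E 8 -> on_hand[A=46 B=40 C=48 D=15 E=37] avail[A=46 B=40 C=48 D=15 E=29] open={R8}
Step 16: reserve R9 E 7 -> on_hand[A=46 B=40 C=48 D=15 E=37] avail[A=46 B=40 C=48 D=15 E=22] open={R8,R9}
Step 17: reserve R10 A 4 -> on_hand[A=46 B=40 C=48 D=15 E=37] avail[A=42 B=40 C=48 D=15 E=22] open={R10,R8,R9}
Final available[B] = 40

Answer: 40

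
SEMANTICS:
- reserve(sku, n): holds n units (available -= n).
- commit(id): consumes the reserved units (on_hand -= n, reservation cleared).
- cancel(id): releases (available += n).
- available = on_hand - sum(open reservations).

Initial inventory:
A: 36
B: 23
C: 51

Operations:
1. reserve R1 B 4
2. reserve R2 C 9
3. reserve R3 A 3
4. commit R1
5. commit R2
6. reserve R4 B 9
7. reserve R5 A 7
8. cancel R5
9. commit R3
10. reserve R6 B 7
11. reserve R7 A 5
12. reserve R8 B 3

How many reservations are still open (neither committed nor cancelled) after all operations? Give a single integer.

Step 1: reserve R1 B 4 -> on_hand[A=36 B=23 C=51] avail[A=36 B=19 C=51] open={R1}
Step 2: reserve R2 C 9 -> on_hand[A=36 B=23 C=51] avail[A=36 B=19 C=42] open={R1,R2}
Step 3: reserve R3 A 3 -> on_hand[A=36 B=23 C=51] avail[A=33 B=19 C=42] open={R1,R2,R3}
Step 4: commit R1 -> on_hand[A=36 B=19 C=51] avail[A=33 B=19 C=42] open={R2,R3}
Step 5: commit R2 -> on_hand[A=36 B=19 C=42] avail[A=33 B=19 C=42] open={R3}
Step 6: reserve R4 B 9 -> on_hand[A=36 B=19 C=42] avail[A=33 B=10 C=42] open={R3,R4}
Step 7: reserve R5 A 7 -> on_hand[A=36 B=19 C=42] avail[A=26 B=10 C=42] open={R3,R4,R5}
Step 8: cancel R5 -> on_hand[A=36 B=19 C=42] avail[A=33 B=10 C=42] open={R3,R4}
Step 9: commit R3 -> on_hand[A=33 B=19 C=42] avail[A=33 B=10 C=42] open={R4}
Step 10: reserve R6 B 7 -> on_hand[A=33 B=19 C=42] avail[A=33 B=3 C=42] open={R4,R6}
Step 11: reserve R7 A 5 -> on_hand[A=33 B=19 C=42] avail[A=28 B=3 C=42] open={R4,R6,R7}
Step 12: reserve R8 B 3 -> on_hand[A=33 B=19 C=42] avail[A=28 B=0 C=42] open={R4,R6,R7,R8}
Open reservations: ['R4', 'R6', 'R7', 'R8'] -> 4

Answer: 4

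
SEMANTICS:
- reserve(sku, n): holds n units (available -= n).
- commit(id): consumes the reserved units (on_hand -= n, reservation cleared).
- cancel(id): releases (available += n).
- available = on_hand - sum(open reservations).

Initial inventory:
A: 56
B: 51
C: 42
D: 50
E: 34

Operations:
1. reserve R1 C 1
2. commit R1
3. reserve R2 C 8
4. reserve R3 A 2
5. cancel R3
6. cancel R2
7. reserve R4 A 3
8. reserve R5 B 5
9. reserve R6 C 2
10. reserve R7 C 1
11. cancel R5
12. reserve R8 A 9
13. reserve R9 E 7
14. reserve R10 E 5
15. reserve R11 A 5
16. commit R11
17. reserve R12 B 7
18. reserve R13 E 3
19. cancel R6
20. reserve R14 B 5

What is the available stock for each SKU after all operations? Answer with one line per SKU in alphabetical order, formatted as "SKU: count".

Answer: A: 39
B: 39
C: 40
D: 50
E: 19

Derivation:
Step 1: reserve R1 C 1 -> on_hand[A=56 B=51 C=42 D=50 E=34] avail[A=56 B=51 C=41 D=50 E=34] open={R1}
Step 2: commit R1 -> on_hand[A=56 B=51 C=41 D=50 E=34] avail[A=56 B=51 C=41 D=50 E=34] open={}
Step 3: reserve R2 C 8 -> on_hand[A=56 B=51 C=41 D=50 E=34] avail[A=56 B=51 C=33 D=50 E=34] open={R2}
Step 4: reserve R3 A 2 -> on_hand[A=56 B=51 C=41 D=50 E=34] avail[A=54 B=51 C=33 D=50 E=34] open={R2,R3}
Step 5: cancel R3 -> on_hand[A=56 B=51 C=41 D=50 E=34] avail[A=56 B=51 C=33 D=50 E=34] open={R2}
Step 6: cancel R2 -> on_hand[A=56 B=51 C=41 D=50 E=34] avail[A=56 B=51 C=41 D=50 E=34] open={}
Step 7: reserve R4 A 3 -> on_hand[A=56 B=51 C=41 D=50 E=34] avail[A=53 B=51 C=41 D=50 E=34] open={R4}
Step 8: reserve R5 B 5 -> on_hand[A=56 B=51 C=41 D=50 E=34] avail[A=53 B=46 C=41 D=50 E=34] open={R4,R5}
Step 9: reserve R6 C 2 -> on_hand[A=56 B=51 C=41 D=50 E=34] avail[A=53 B=46 C=39 D=50 E=34] open={R4,R5,R6}
Step 10: reserve R7 C 1 -> on_hand[A=56 B=51 C=41 D=50 E=34] avail[A=53 B=46 C=38 D=50 E=34] open={R4,R5,R6,R7}
Step 11: cancel R5 -> on_hand[A=56 B=51 C=41 D=50 E=34] avail[A=53 B=51 C=38 D=50 E=34] open={R4,R6,R7}
Step 12: reserve R8 A 9 -> on_hand[A=56 B=51 C=41 D=50 E=34] avail[A=44 B=51 C=38 D=50 E=34] open={R4,R6,R7,R8}
Step 13: reserve R9 E 7 -> on_hand[A=56 B=51 C=41 D=50 E=34] avail[A=44 B=51 C=38 D=50 E=27] open={R4,R6,R7,R8,R9}
Step 14: reserve R10 E 5 -> on_hand[A=56 B=51 C=41 D=50 E=34] avail[A=44 B=51 C=38 D=50 E=22] open={R10,R4,R6,R7,R8,R9}
Step 15: reserve R11 A 5 -> on_hand[A=56 B=51 C=41 D=50 E=34] avail[A=39 B=51 C=38 D=50 E=22] open={R10,R11,R4,R6,R7,R8,R9}
Step 16: commit R11 -> on_hand[A=51 B=51 C=41 D=50 E=34] avail[A=39 B=51 C=38 D=50 E=22] open={R10,R4,R6,R7,R8,R9}
Step 17: reserve R12 B 7 -> on_hand[A=51 B=51 C=41 D=50 E=34] avail[A=39 B=44 C=38 D=50 E=22] open={R10,R12,R4,R6,R7,R8,R9}
Step 18: reserve R13 E 3 -> on_hand[A=51 B=51 C=41 D=50 E=34] avail[A=39 B=44 C=38 D=50 E=19] open={R10,R12,R13,R4,R6,R7,R8,R9}
Step 19: cancel R6 -> on_hand[A=51 B=51 C=41 D=50 E=34] avail[A=39 B=44 C=40 D=50 E=19] open={R10,R12,R13,R4,R7,R8,R9}
Step 20: reserve R14 B 5 -> on_hand[A=51 B=51 C=41 D=50 E=34] avail[A=39 B=39 C=40 D=50 E=19] open={R10,R12,R13,R14,R4,R7,R8,R9}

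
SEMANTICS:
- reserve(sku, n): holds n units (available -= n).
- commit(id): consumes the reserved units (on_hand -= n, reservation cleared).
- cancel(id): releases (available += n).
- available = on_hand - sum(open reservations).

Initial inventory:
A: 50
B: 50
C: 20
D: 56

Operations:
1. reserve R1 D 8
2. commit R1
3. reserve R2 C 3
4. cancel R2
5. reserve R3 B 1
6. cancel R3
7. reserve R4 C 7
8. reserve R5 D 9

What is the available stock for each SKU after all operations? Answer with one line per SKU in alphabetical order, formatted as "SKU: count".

Answer: A: 50
B: 50
C: 13
D: 39

Derivation:
Step 1: reserve R1 D 8 -> on_hand[A=50 B=50 C=20 D=56] avail[A=50 B=50 C=20 D=48] open={R1}
Step 2: commit R1 -> on_hand[A=50 B=50 C=20 D=48] avail[A=50 B=50 C=20 D=48] open={}
Step 3: reserve R2 C 3 -> on_hand[A=50 B=50 C=20 D=48] avail[A=50 B=50 C=17 D=48] open={R2}
Step 4: cancel R2 -> on_hand[A=50 B=50 C=20 D=48] avail[A=50 B=50 C=20 D=48] open={}
Step 5: reserve R3 B 1 -> on_hand[A=50 B=50 C=20 D=48] avail[A=50 B=49 C=20 D=48] open={R3}
Step 6: cancel R3 -> on_hand[A=50 B=50 C=20 D=48] avail[A=50 B=50 C=20 D=48] open={}
Step 7: reserve R4 C 7 -> on_hand[A=50 B=50 C=20 D=48] avail[A=50 B=50 C=13 D=48] open={R4}
Step 8: reserve R5 D 9 -> on_hand[A=50 B=50 C=20 D=48] avail[A=50 B=50 C=13 D=39] open={R4,R5}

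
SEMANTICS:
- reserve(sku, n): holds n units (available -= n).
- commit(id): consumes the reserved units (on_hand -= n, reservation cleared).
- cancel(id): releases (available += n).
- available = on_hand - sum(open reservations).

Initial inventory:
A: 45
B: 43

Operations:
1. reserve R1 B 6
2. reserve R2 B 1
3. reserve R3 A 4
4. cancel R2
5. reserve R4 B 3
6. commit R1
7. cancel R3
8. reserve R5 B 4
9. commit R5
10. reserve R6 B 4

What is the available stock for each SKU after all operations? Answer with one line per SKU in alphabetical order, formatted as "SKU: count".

Step 1: reserve R1 B 6 -> on_hand[A=45 B=43] avail[A=45 B=37] open={R1}
Step 2: reserve R2 B 1 -> on_hand[A=45 B=43] avail[A=45 B=36] open={R1,R2}
Step 3: reserve R3 A 4 -> on_hand[A=45 B=43] avail[A=41 B=36] open={R1,R2,R3}
Step 4: cancel R2 -> on_hand[A=45 B=43] avail[A=41 B=37] open={R1,R3}
Step 5: reserve R4 B 3 -> on_hand[A=45 B=43] avail[A=41 B=34] open={R1,R3,R4}
Step 6: commit R1 -> on_hand[A=45 B=37] avail[A=41 B=34] open={R3,R4}
Step 7: cancel R3 -> on_hand[A=45 B=37] avail[A=45 B=34] open={R4}
Step 8: reserve R5 B 4 -> on_hand[A=45 B=37] avail[A=45 B=30] open={R4,R5}
Step 9: commit R5 -> on_hand[A=45 B=33] avail[A=45 B=30] open={R4}
Step 10: reserve R6 B 4 -> on_hand[A=45 B=33] avail[A=45 B=26] open={R4,R6}

Answer: A: 45
B: 26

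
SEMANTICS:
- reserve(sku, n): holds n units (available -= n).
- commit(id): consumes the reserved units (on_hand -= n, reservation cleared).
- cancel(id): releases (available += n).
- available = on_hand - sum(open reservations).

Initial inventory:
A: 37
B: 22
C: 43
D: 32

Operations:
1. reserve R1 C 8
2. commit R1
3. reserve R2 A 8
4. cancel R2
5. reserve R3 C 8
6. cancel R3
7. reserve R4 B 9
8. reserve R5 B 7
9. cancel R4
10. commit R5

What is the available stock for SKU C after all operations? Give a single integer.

Step 1: reserve R1 C 8 -> on_hand[A=37 B=22 C=43 D=32] avail[A=37 B=22 C=35 D=32] open={R1}
Step 2: commit R1 -> on_hand[A=37 B=22 C=35 D=32] avail[A=37 B=22 C=35 D=32] open={}
Step 3: reserve R2 A 8 -> on_hand[A=37 B=22 C=35 D=32] avail[A=29 B=22 C=35 D=32] open={R2}
Step 4: cancel R2 -> on_hand[A=37 B=22 C=35 D=32] avail[A=37 B=22 C=35 D=32] open={}
Step 5: reserve R3 C 8 -> on_hand[A=37 B=22 C=35 D=32] avail[A=37 B=22 C=27 D=32] open={R3}
Step 6: cancel R3 -> on_hand[A=37 B=22 C=35 D=32] avail[A=37 B=22 C=35 D=32] open={}
Step 7: reserve R4 B 9 -> on_hand[A=37 B=22 C=35 D=32] avail[A=37 B=13 C=35 D=32] open={R4}
Step 8: reserve R5 B 7 -> on_hand[A=37 B=22 C=35 D=32] avail[A=37 B=6 C=35 D=32] open={R4,R5}
Step 9: cancel R4 -> on_hand[A=37 B=22 C=35 D=32] avail[A=37 B=15 C=35 D=32] open={R5}
Step 10: commit R5 -> on_hand[A=37 B=15 C=35 D=32] avail[A=37 B=15 C=35 D=32] open={}
Final available[C] = 35

Answer: 35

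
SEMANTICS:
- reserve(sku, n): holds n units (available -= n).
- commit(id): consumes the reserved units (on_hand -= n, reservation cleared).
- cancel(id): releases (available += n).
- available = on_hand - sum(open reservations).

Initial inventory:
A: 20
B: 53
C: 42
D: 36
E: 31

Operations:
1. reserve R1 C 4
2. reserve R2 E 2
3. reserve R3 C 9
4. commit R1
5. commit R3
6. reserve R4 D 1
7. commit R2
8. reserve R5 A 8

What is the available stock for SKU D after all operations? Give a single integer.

Step 1: reserve R1 C 4 -> on_hand[A=20 B=53 C=42 D=36 E=31] avail[A=20 B=53 C=38 D=36 E=31] open={R1}
Step 2: reserve R2 E 2 -> on_hand[A=20 B=53 C=42 D=36 E=31] avail[A=20 B=53 C=38 D=36 E=29] open={R1,R2}
Step 3: reserve R3 C 9 -> on_hand[A=20 B=53 C=42 D=36 E=31] avail[A=20 B=53 C=29 D=36 E=29] open={R1,R2,R3}
Step 4: commit R1 -> on_hand[A=20 B=53 C=38 D=36 E=31] avail[A=20 B=53 C=29 D=36 E=29] open={R2,R3}
Step 5: commit R3 -> on_hand[A=20 B=53 C=29 D=36 E=31] avail[A=20 B=53 C=29 D=36 E=29] open={R2}
Step 6: reserve R4 D 1 -> on_hand[A=20 B=53 C=29 D=36 E=31] avail[A=20 B=53 C=29 D=35 E=29] open={R2,R4}
Step 7: commit R2 -> on_hand[A=20 B=53 C=29 D=36 E=29] avail[A=20 B=53 C=29 D=35 E=29] open={R4}
Step 8: reserve R5 A 8 -> on_hand[A=20 B=53 C=29 D=36 E=29] avail[A=12 B=53 C=29 D=35 E=29] open={R4,R5}
Final available[D] = 35

Answer: 35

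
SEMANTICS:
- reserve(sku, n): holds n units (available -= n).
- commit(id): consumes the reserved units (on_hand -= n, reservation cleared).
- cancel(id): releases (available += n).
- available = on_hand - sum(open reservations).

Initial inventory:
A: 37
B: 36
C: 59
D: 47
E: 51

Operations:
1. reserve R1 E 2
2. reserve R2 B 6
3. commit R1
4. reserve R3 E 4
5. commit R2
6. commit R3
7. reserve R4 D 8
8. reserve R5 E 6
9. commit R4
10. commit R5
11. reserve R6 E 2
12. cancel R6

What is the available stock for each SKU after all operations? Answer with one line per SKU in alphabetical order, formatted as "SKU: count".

Answer: A: 37
B: 30
C: 59
D: 39
E: 39

Derivation:
Step 1: reserve R1 E 2 -> on_hand[A=37 B=36 C=59 D=47 E=51] avail[A=37 B=36 C=59 D=47 E=49] open={R1}
Step 2: reserve R2 B 6 -> on_hand[A=37 B=36 C=59 D=47 E=51] avail[A=37 B=30 C=59 D=47 E=49] open={R1,R2}
Step 3: commit R1 -> on_hand[A=37 B=36 C=59 D=47 E=49] avail[A=37 B=30 C=59 D=47 E=49] open={R2}
Step 4: reserve R3 E 4 -> on_hand[A=37 B=36 C=59 D=47 E=49] avail[A=37 B=30 C=59 D=47 E=45] open={R2,R3}
Step 5: commit R2 -> on_hand[A=37 B=30 C=59 D=47 E=49] avail[A=37 B=30 C=59 D=47 E=45] open={R3}
Step 6: commit R3 -> on_hand[A=37 B=30 C=59 D=47 E=45] avail[A=37 B=30 C=59 D=47 E=45] open={}
Step 7: reserve R4 D 8 -> on_hand[A=37 B=30 C=59 D=47 E=45] avail[A=37 B=30 C=59 D=39 E=45] open={R4}
Step 8: reserve R5 E 6 -> on_hand[A=37 B=30 C=59 D=47 E=45] avail[A=37 B=30 C=59 D=39 E=39] open={R4,R5}
Step 9: commit R4 -> on_hand[A=37 B=30 C=59 D=39 E=45] avail[A=37 B=30 C=59 D=39 E=39] open={R5}
Step 10: commit R5 -> on_hand[A=37 B=30 C=59 D=39 E=39] avail[A=37 B=30 C=59 D=39 E=39] open={}
Step 11: reserve R6 E 2 -> on_hand[A=37 B=30 C=59 D=39 E=39] avail[A=37 B=30 C=59 D=39 E=37] open={R6}
Step 12: cancel R6 -> on_hand[A=37 B=30 C=59 D=39 E=39] avail[A=37 B=30 C=59 D=39 E=39] open={}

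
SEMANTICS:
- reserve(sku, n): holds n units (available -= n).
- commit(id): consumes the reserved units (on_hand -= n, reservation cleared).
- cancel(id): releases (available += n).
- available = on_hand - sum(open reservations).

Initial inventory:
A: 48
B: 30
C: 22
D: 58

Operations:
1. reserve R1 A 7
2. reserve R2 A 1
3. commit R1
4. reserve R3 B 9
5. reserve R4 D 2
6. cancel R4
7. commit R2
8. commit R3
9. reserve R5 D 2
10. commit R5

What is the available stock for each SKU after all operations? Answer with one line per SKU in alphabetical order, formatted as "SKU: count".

Step 1: reserve R1 A 7 -> on_hand[A=48 B=30 C=22 D=58] avail[A=41 B=30 C=22 D=58] open={R1}
Step 2: reserve R2 A 1 -> on_hand[A=48 B=30 C=22 D=58] avail[A=40 B=30 C=22 D=58] open={R1,R2}
Step 3: commit R1 -> on_hand[A=41 B=30 C=22 D=58] avail[A=40 B=30 C=22 D=58] open={R2}
Step 4: reserve R3 B 9 -> on_hand[A=41 B=30 C=22 D=58] avail[A=40 B=21 C=22 D=58] open={R2,R3}
Step 5: reserve R4 D 2 -> on_hand[A=41 B=30 C=22 D=58] avail[A=40 B=21 C=22 D=56] open={R2,R3,R4}
Step 6: cancel R4 -> on_hand[A=41 B=30 C=22 D=58] avail[A=40 B=21 C=22 D=58] open={R2,R3}
Step 7: commit R2 -> on_hand[A=40 B=30 C=22 D=58] avail[A=40 B=21 C=22 D=58] open={R3}
Step 8: commit R3 -> on_hand[A=40 B=21 C=22 D=58] avail[A=40 B=21 C=22 D=58] open={}
Step 9: reserve R5 D 2 -> on_hand[A=40 B=21 C=22 D=58] avail[A=40 B=21 C=22 D=56] open={R5}
Step 10: commit R5 -> on_hand[A=40 B=21 C=22 D=56] avail[A=40 B=21 C=22 D=56] open={}

Answer: A: 40
B: 21
C: 22
D: 56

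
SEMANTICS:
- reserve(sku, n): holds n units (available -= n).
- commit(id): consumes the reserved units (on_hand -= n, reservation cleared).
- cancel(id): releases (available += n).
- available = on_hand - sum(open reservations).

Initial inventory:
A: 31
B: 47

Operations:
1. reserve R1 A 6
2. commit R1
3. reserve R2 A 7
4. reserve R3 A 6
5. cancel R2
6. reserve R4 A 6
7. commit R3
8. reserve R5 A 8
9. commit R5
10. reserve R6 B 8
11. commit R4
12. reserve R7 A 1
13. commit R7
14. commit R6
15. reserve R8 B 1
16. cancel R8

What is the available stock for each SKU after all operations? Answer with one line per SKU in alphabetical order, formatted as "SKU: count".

Answer: A: 4
B: 39

Derivation:
Step 1: reserve R1 A 6 -> on_hand[A=31 B=47] avail[A=25 B=47] open={R1}
Step 2: commit R1 -> on_hand[A=25 B=47] avail[A=25 B=47] open={}
Step 3: reserve R2 A 7 -> on_hand[A=25 B=47] avail[A=18 B=47] open={R2}
Step 4: reserve R3 A 6 -> on_hand[A=25 B=47] avail[A=12 B=47] open={R2,R3}
Step 5: cancel R2 -> on_hand[A=25 B=47] avail[A=19 B=47] open={R3}
Step 6: reserve R4 A 6 -> on_hand[A=25 B=47] avail[A=13 B=47] open={R3,R4}
Step 7: commit R3 -> on_hand[A=19 B=47] avail[A=13 B=47] open={R4}
Step 8: reserve R5 A 8 -> on_hand[A=19 B=47] avail[A=5 B=47] open={R4,R5}
Step 9: commit R5 -> on_hand[A=11 B=47] avail[A=5 B=47] open={R4}
Step 10: reserve R6 B 8 -> on_hand[A=11 B=47] avail[A=5 B=39] open={R4,R6}
Step 11: commit R4 -> on_hand[A=5 B=47] avail[A=5 B=39] open={R6}
Step 12: reserve R7 A 1 -> on_hand[A=5 B=47] avail[A=4 B=39] open={R6,R7}
Step 13: commit R7 -> on_hand[A=4 B=47] avail[A=4 B=39] open={R6}
Step 14: commit R6 -> on_hand[A=4 B=39] avail[A=4 B=39] open={}
Step 15: reserve R8 B 1 -> on_hand[A=4 B=39] avail[A=4 B=38] open={R8}
Step 16: cancel R8 -> on_hand[A=4 B=39] avail[A=4 B=39] open={}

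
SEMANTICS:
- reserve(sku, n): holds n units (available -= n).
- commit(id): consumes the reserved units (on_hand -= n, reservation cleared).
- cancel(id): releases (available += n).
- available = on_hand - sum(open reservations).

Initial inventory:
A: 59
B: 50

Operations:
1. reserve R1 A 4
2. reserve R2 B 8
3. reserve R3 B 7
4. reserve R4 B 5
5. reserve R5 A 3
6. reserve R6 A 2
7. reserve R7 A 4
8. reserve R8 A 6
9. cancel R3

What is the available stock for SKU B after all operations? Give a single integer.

Answer: 37

Derivation:
Step 1: reserve R1 A 4 -> on_hand[A=59 B=50] avail[A=55 B=50] open={R1}
Step 2: reserve R2 B 8 -> on_hand[A=59 B=50] avail[A=55 B=42] open={R1,R2}
Step 3: reserve R3 B 7 -> on_hand[A=59 B=50] avail[A=55 B=35] open={R1,R2,R3}
Step 4: reserve R4 B 5 -> on_hand[A=59 B=50] avail[A=55 B=30] open={R1,R2,R3,R4}
Step 5: reserve R5 A 3 -> on_hand[A=59 B=50] avail[A=52 B=30] open={R1,R2,R3,R4,R5}
Step 6: reserve R6 A 2 -> on_hand[A=59 B=50] avail[A=50 B=30] open={R1,R2,R3,R4,R5,R6}
Step 7: reserve R7 A 4 -> on_hand[A=59 B=50] avail[A=46 B=30] open={R1,R2,R3,R4,R5,R6,R7}
Step 8: reserve R8 A 6 -> on_hand[A=59 B=50] avail[A=40 B=30] open={R1,R2,R3,R4,R5,R6,R7,R8}
Step 9: cancel R3 -> on_hand[A=59 B=50] avail[A=40 B=37] open={R1,R2,R4,R5,R6,R7,R8}
Final available[B] = 37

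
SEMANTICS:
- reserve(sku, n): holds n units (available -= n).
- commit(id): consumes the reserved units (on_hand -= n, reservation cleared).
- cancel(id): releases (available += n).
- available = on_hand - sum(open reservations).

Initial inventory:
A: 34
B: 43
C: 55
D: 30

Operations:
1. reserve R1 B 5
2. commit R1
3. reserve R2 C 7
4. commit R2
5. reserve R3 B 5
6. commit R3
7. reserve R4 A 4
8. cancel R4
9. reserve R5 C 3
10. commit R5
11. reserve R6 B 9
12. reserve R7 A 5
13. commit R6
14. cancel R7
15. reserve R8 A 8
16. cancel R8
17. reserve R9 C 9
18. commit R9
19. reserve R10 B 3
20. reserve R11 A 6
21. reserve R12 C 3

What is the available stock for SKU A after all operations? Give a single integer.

Answer: 28

Derivation:
Step 1: reserve R1 B 5 -> on_hand[A=34 B=43 C=55 D=30] avail[A=34 B=38 C=55 D=30] open={R1}
Step 2: commit R1 -> on_hand[A=34 B=38 C=55 D=30] avail[A=34 B=38 C=55 D=30] open={}
Step 3: reserve R2 C 7 -> on_hand[A=34 B=38 C=55 D=30] avail[A=34 B=38 C=48 D=30] open={R2}
Step 4: commit R2 -> on_hand[A=34 B=38 C=48 D=30] avail[A=34 B=38 C=48 D=30] open={}
Step 5: reserve R3 B 5 -> on_hand[A=34 B=38 C=48 D=30] avail[A=34 B=33 C=48 D=30] open={R3}
Step 6: commit R3 -> on_hand[A=34 B=33 C=48 D=30] avail[A=34 B=33 C=48 D=30] open={}
Step 7: reserve R4 A 4 -> on_hand[A=34 B=33 C=48 D=30] avail[A=30 B=33 C=48 D=30] open={R4}
Step 8: cancel R4 -> on_hand[A=34 B=33 C=48 D=30] avail[A=34 B=33 C=48 D=30] open={}
Step 9: reserve R5 C 3 -> on_hand[A=34 B=33 C=48 D=30] avail[A=34 B=33 C=45 D=30] open={R5}
Step 10: commit R5 -> on_hand[A=34 B=33 C=45 D=30] avail[A=34 B=33 C=45 D=30] open={}
Step 11: reserve R6 B 9 -> on_hand[A=34 B=33 C=45 D=30] avail[A=34 B=24 C=45 D=30] open={R6}
Step 12: reserve R7 A 5 -> on_hand[A=34 B=33 C=45 D=30] avail[A=29 B=24 C=45 D=30] open={R6,R7}
Step 13: commit R6 -> on_hand[A=34 B=24 C=45 D=30] avail[A=29 B=24 C=45 D=30] open={R7}
Step 14: cancel R7 -> on_hand[A=34 B=24 C=45 D=30] avail[A=34 B=24 C=45 D=30] open={}
Step 15: reserve R8 A 8 -> on_hand[A=34 B=24 C=45 D=30] avail[A=26 B=24 C=45 D=30] open={R8}
Step 16: cancel R8 -> on_hand[A=34 B=24 C=45 D=30] avail[A=34 B=24 C=45 D=30] open={}
Step 17: reserve R9 C 9 -> on_hand[A=34 B=24 C=45 D=30] avail[A=34 B=24 C=36 D=30] open={R9}
Step 18: commit R9 -> on_hand[A=34 B=24 C=36 D=30] avail[A=34 B=24 C=36 D=30] open={}
Step 19: reserve R10 B 3 -> on_hand[A=34 B=24 C=36 D=30] avail[A=34 B=21 C=36 D=30] open={R10}
Step 20: reserve R11 A 6 -> on_hand[A=34 B=24 C=36 D=30] avail[A=28 B=21 C=36 D=30] open={R10,R11}
Step 21: reserve R12 C 3 -> on_hand[A=34 B=24 C=36 D=30] avail[A=28 B=21 C=33 D=30] open={R10,R11,R12}
Final available[A] = 28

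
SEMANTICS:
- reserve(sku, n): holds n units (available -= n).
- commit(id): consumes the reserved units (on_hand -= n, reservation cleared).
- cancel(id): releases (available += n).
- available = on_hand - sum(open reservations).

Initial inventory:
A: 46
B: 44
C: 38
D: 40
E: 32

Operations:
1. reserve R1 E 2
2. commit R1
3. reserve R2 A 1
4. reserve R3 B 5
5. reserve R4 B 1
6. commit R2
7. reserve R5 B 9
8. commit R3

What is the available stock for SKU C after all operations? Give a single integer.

Step 1: reserve R1 E 2 -> on_hand[A=46 B=44 C=38 D=40 E=32] avail[A=46 B=44 C=38 D=40 E=30] open={R1}
Step 2: commit R1 -> on_hand[A=46 B=44 C=38 D=40 E=30] avail[A=46 B=44 C=38 D=40 E=30] open={}
Step 3: reserve R2 A 1 -> on_hand[A=46 B=44 C=38 D=40 E=30] avail[A=45 B=44 C=38 D=40 E=30] open={R2}
Step 4: reserve R3 B 5 -> on_hand[A=46 B=44 C=38 D=40 E=30] avail[A=45 B=39 C=38 D=40 E=30] open={R2,R3}
Step 5: reserve R4 B 1 -> on_hand[A=46 B=44 C=38 D=40 E=30] avail[A=45 B=38 C=38 D=40 E=30] open={R2,R3,R4}
Step 6: commit R2 -> on_hand[A=45 B=44 C=38 D=40 E=30] avail[A=45 B=38 C=38 D=40 E=30] open={R3,R4}
Step 7: reserve R5 B 9 -> on_hand[A=45 B=44 C=38 D=40 E=30] avail[A=45 B=29 C=38 D=40 E=30] open={R3,R4,R5}
Step 8: commit R3 -> on_hand[A=45 B=39 C=38 D=40 E=30] avail[A=45 B=29 C=38 D=40 E=30] open={R4,R5}
Final available[C] = 38

Answer: 38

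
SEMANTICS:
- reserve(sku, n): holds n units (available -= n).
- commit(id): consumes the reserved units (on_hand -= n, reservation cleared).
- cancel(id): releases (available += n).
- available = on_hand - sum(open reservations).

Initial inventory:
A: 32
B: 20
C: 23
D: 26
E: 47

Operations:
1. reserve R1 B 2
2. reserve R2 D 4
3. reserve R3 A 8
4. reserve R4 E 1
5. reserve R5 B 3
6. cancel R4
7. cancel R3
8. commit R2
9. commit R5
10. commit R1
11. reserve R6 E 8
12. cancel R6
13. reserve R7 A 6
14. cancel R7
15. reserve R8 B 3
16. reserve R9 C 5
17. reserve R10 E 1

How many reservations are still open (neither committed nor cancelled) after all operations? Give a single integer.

Answer: 3

Derivation:
Step 1: reserve R1 B 2 -> on_hand[A=32 B=20 C=23 D=26 E=47] avail[A=32 B=18 C=23 D=26 E=47] open={R1}
Step 2: reserve R2 D 4 -> on_hand[A=32 B=20 C=23 D=26 E=47] avail[A=32 B=18 C=23 D=22 E=47] open={R1,R2}
Step 3: reserve R3 A 8 -> on_hand[A=32 B=20 C=23 D=26 E=47] avail[A=24 B=18 C=23 D=22 E=47] open={R1,R2,R3}
Step 4: reserve R4 E 1 -> on_hand[A=32 B=20 C=23 D=26 E=47] avail[A=24 B=18 C=23 D=22 E=46] open={R1,R2,R3,R4}
Step 5: reserve R5 B 3 -> on_hand[A=32 B=20 C=23 D=26 E=47] avail[A=24 B=15 C=23 D=22 E=46] open={R1,R2,R3,R4,R5}
Step 6: cancel R4 -> on_hand[A=32 B=20 C=23 D=26 E=47] avail[A=24 B=15 C=23 D=22 E=47] open={R1,R2,R3,R5}
Step 7: cancel R3 -> on_hand[A=32 B=20 C=23 D=26 E=47] avail[A=32 B=15 C=23 D=22 E=47] open={R1,R2,R5}
Step 8: commit R2 -> on_hand[A=32 B=20 C=23 D=22 E=47] avail[A=32 B=15 C=23 D=22 E=47] open={R1,R5}
Step 9: commit R5 -> on_hand[A=32 B=17 C=23 D=22 E=47] avail[A=32 B=15 C=23 D=22 E=47] open={R1}
Step 10: commit R1 -> on_hand[A=32 B=15 C=23 D=22 E=47] avail[A=32 B=15 C=23 D=22 E=47] open={}
Step 11: reserve R6 E 8 -> on_hand[A=32 B=15 C=23 D=22 E=47] avail[A=32 B=15 C=23 D=22 E=39] open={R6}
Step 12: cancel R6 -> on_hand[A=32 B=15 C=23 D=22 E=47] avail[A=32 B=15 C=23 D=22 E=47] open={}
Step 13: reserve R7 A 6 -> on_hand[A=32 B=15 C=23 D=22 E=47] avail[A=26 B=15 C=23 D=22 E=47] open={R7}
Step 14: cancel R7 -> on_hand[A=32 B=15 C=23 D=22 E=47] avail[A=32 B=15 C=23 D=22 E=47] open={}
Step 15: reserve R8 B 3 -> on_hand[A=32 B=15 C=23 D=22 E=47] avail[A=32 B=12 C=23 D=22 E=47] open={R8}
Step 16: reserve R9 C 5 -> on_hand[A=32 B=15 C=23 D=22 E=47] avail[A=32 B=12 C=18 D=22 E=47] open={R8,R9}
Step 17: reserve R10 E 1 -> on_hand[A=32 B=15 C=23 D=22 E=47] avail[A=32 B=12 C=18 D=22 E=46] open={R10,R8,R9}
Open reservations: ['R10', 'R8', 'R9'] -> 3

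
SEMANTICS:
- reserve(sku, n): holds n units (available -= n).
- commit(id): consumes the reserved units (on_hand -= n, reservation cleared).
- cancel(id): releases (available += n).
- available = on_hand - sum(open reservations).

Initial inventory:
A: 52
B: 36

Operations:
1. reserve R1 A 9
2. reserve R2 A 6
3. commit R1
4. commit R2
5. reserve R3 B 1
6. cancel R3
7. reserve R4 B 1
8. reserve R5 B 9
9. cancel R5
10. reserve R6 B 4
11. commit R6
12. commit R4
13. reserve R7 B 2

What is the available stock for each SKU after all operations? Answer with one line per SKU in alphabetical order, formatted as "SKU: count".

Step 1: reserve R1 A 9 -> on_hand[A=52 B=36] avail[A=43 B=36] open={R1}
Step 2: reserve R2 A 6 -> on_hand[A=52 B=36] avail[A=37 B=36] open={R1,R2}
Step 3: commit R1 -> on_hand[A=43 B=36] avail[A=37 B=36] open={R2}
Step 4: commit R2 -> on_hand[A=37 B=36] avail[A=37 B=36] open={}
Step 5: reserve R3 B 1 -> on_hand[A=37 B=36] avail[A=37 B=35] open={R3}
Step 6: cancel R3 -> on_hand[A=37 B=36] avail[A=37 B=36] open={}
Step 7: reserve R4 B 1 -> on_hand[A=37 B=36] avail[A=37 B=35] open={R4}
Step 8: reserve R5 B 9 -> on_hand[A=37 B=36] avail[A=37 B=26] open={R4,R5}
Step 9: cancel R5 -> on_hand[A=37 B=36] avail[A=37 B=35] open={R4}
Step 10: reserve R6 B 4 -> on_hand[A=37 B=36] avail[A=37 B=31] open={R4,R6}
Step 11: commit R6 -> on_hand[A=37 B=32] avail[A=37 B=31] open={R4}
Step 12: commit R4 -> on_hand[A=37 B=31] avail[A=37 B=31] open={}
Step 13: reserve R7 B 2 -> on_hand[A=37 B=31] avail[A=37 B=29] open={R7}

Answer: A: 37
B: 29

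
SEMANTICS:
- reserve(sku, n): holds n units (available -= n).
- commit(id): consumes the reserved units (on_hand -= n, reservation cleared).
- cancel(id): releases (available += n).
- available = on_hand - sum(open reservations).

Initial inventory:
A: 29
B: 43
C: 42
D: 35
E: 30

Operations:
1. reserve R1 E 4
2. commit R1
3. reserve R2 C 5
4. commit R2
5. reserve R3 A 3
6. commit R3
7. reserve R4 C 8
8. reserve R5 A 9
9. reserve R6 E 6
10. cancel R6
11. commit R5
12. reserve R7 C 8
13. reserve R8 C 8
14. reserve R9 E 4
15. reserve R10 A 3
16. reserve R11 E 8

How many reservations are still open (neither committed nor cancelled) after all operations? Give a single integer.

Step 1: reserve R1 E 4 -> on_hand[A=29 B=43 C=42 D=35 E=30] avail[A=29 B=43 C=42 D=35 E=26] open={R1}
Step 2: commit R1 -> on_hand[A=29 B=43 C=42 D=35 E=26] avail[A=29 B=43 C=42 D=35 E=26] open={}
Step 3: reserve R2 C 5 -> on_hand[A=29 B=43 C=42 D=35 E=26] avail[A=29 B=43 C=37 D=35 E=26] open={R2}
Step 4: commit R2 -> on_hand[A=29 B=43 C=37 D=35 E=26] avail[A=29 B=43 C=37 D=35 E=26] open={}
Step 5: reserve R3 A 3 -> on_hand[A=29 B=43 C=37 D=35 E=26] avail[A=26 B=43 C=37 D=35 E=26] open={R3}
Step 6: commit R3 -> on_hand[A=26 B=43 C=37 D=35 E=26] avail[A=26 B=43 C=37 D=35 E=26] open={}
Step 7: reserve R4 C 8 -> on_hand[A=26 B=43 C=37 D=35 E=26] avail[A=26 B=43 C=29 D=35 E=26] open={R4}
Step 8: reserve R5 A 9 -> on_hand[A=26 B=43 C=37 D=35 E=26] avail[A=17 B=43 C=29 D=35 E=26] open={R4,R5}
Step 9: reserve R6 E 6 -> on_hand[A=26 B=43 C=37 D=35 E=26] avail[A=17 B=43 C=29 D=35 E=20] open={R4,R5,R6}
Step 10: cancel R6 -> on_hand[A=26 B=43 C=37 D=35 E=26] avail[A=17 B=43 C=29 D=35 E=26] open={R4,R5}
Step 11: commit R5 -> on_hand[A=17 B=43 C=37 D=35 E=26] avail[A=17 B=43 C=29 D=35 E=26] open={R4}
Step 12: reserve R7 C 8 -> on_hand[A=17 B=43 C=37 D=35 E=26] avail[A=17 B=43 C=21 D=35 E=26] open={R4,R7}
Step 13: reserve R8 C 8 -> on_hand[A=17 B=43 C=37 D=35 E=26] avail[A=17 B=43 C=13 D=35 E=26] open={R4,R7,R8}
Step 14: reserve R9 E 4 -> on_hand[A=17 B=43 C=37 D=35 E=26] avail[A=17 B=43 C=13 D=35 E=22] open={R4,R7,R8,R9}
Step 15: reserve R10 A 3 -> on_hand[A=17 B=43 C=37 D=35 E=26] avail[A=14 B=43 C=13 D=35 E=22] open={R10,R4,R7,R8,R9}
Step 16: reserve R11 E 8 -> on_hand[A=17 B=43 C=37 D=35 E=26] avail[A=14 B=43 C=13 D=35 E=14] open={R10,R11,R4,R7,R8,R9}
Open reservations: ['R10', 'R11', 'R4', 'R7', 'R8', 'R9'] -> 6

Answer: 6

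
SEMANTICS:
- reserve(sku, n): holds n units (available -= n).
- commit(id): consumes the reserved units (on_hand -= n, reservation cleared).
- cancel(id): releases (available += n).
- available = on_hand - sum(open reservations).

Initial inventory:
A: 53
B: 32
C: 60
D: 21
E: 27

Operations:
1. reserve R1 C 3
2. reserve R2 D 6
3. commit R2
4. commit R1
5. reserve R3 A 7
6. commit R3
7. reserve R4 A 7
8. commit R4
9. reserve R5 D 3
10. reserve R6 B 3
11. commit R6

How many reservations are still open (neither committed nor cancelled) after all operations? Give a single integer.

Answer: 1

Derivation:
Step 1: reserve R1 C 3 -> on_hand[A=53 B=32 C=60 D=21 E=27] avail[A=53 B=32 C=57 D=21 E=27] open={R1}
Step 2: reserve R2 D 6 -> on_hand[A=53 B=32 C=60 D=21 E=27] avail[A=53 B=32 C=57 D=15 E=27] open={R1,R2}
Step 3: commit R2 -> on_hand[A=53 B=32 C=60 D=15 E=27] avail[A=53 B=32 C=57 D=15 E=27] open={R1}
Step 4: commit R1 -> on_hand[A=53 B=32 C=57 D=15 E=27] avail[A=53 B=32 C=57 D=15 E=27] open={}
Step 5: reserve R3 A 7 -> on_hand[A=53 B=32 C=57 D=15 E=27] avail[A=46 B=32 C=57 D=15 E=27] open={R3}
Step 6: commit R3 -> on_hand[A=46 B=32 C=57 D=15 E=27] avail[A=46 B=32 C=57 D=15 E=27] open={}
Step 7: reserve R4 A 7 -> on_hand[A=46 B=32 C=57 D=15 E=27] avail[A=39 B=32 C=57 D=15 E=27] open={R4}
Step 8: commit R4 -> on_hand[A=39 B=32 C=57 D=15 E=27] avail[A=39 B=32 C=57 D=15 E=27] open={}
Step 9: reserve R5 D 3 -> on_hand[A=39 B=32 C=57 D=15 E=27] avail[A=39 B=32 C=57 D=12 E=27] open={R5}
Step 10: reserve R6 B 3 -> on_hand[A=39 B=32 C=57 D=15 E=27] avail[A=39 B=29 C=57 D=12 E=27] open={R5,R6}
Step 11: commit R6 -> on_hand[A=39 B=29 C=57 D=15 E=27] avail[A=39 B=29 C=57 D=12 E=27] open={R5}
Open reservations: ['R5'] -> 1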